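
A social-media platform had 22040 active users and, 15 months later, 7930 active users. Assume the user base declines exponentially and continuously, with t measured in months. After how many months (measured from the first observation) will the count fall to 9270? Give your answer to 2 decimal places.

t ≈ 12.71 months

r = ln(7930/22040) / 15 ≈ -0.068147 per month
t = ln(9270/22040) / r = -0.86608 / -0.068147 ≈ 12.709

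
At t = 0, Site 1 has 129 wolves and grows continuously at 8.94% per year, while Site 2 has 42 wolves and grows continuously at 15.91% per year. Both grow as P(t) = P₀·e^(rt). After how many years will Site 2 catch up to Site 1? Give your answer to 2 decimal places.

129·e^(0.0894t) = 42·e^(0.1591t)
129/42 = e^((0.1591 − 0.0894)t) → ln(3.07143) = 0.0697·t
t = 1.12214 / 0.0697

t ≈ 16.10 years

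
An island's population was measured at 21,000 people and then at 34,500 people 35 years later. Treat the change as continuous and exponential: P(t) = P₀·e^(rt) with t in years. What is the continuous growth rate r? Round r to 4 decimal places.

r ≈ 0.0142 per year

34500 = 21000 · e^(r·35)
e^(35r) = 34500/21000 = 1.64286
r = ln(1.64286) / 35 = 0.49644 / 35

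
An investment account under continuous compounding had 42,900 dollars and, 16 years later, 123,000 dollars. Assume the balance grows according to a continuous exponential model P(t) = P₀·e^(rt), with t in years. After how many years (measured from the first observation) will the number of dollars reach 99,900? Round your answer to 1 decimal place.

r = ln(123000/42900) / 16 ≈ 0.065832 per year
t = ln(99900/42900) / r = 0.8453 / 0.065832 ≈ 12.84

t ≈ 12.8 years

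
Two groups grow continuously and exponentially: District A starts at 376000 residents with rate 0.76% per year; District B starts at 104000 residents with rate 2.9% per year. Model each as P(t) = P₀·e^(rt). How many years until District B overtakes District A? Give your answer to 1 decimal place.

t ≈ 60.1 years

376000·e^(0.0076t) = 104000·e^(0.029t)
376000/104000 = e^((0.029 − 0.0076)t) → ln(3.61538) = 0.0214·t
t = 1.2852 / 0.0214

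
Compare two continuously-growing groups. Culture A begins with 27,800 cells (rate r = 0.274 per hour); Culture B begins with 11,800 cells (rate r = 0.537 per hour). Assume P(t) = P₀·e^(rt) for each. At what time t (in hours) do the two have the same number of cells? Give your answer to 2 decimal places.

t ≈ 3.26 hours

27800·e^(0.274t) = 11800·e^(0.537t)
27800/11800 = e^((0.537 − 0.274)t) → ln(2.35593) = 0.263·t
t = 0.85694 / 0.263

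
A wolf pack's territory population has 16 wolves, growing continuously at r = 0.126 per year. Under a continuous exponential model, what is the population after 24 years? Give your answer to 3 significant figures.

≈ 329 wolves

P(24) = 16 · e^(0.126·24) = 16 · e^(3.024)
= 16 · 20.57342 ≈ 329.17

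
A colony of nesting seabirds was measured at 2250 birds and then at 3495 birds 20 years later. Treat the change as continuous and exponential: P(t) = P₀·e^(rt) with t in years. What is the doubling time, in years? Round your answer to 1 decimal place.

r = ln(3495/2250) / 20 = ln(1.55333) / 20 ≈ 0.02202 per year
doubling time = ln 2 / |r| = 0.69315 / 0.02202

doubling time ≈ 31.5 years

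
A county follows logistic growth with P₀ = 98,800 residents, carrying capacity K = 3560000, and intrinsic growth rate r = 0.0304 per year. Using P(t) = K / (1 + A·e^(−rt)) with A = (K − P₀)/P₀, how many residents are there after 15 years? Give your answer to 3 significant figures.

A = (3560000 − 98800)/98800 = 35.03239
P(15) = 3560000 / (1 + 35.03239·e^(−0.0304·15)) = 3560000 / (1 + 35.03239·0.633814)
= 3560000 / 23.20401 ≈ 153421.74

≈ 153,000 residents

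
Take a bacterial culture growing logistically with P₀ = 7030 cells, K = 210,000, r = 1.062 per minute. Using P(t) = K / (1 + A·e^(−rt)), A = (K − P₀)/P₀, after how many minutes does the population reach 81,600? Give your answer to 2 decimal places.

A = (210000 − 7030)/7030 = 28.87198
81600 = 210000/(1 + 28.87198·e^(−1.062t)) → 1 + 28.87198·e^(−1.062t) = 2.57353
e^(−1.062t) = 0.0545 → t = ln(18.34855)/1.062 = 2.90955/1.062

t ≈ 2.74 minutes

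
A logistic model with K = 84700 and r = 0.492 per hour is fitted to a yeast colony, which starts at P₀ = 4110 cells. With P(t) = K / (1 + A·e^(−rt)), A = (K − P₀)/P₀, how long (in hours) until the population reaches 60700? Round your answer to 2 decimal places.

A = (84700 − 4110)/4110 = 19.60827
60700 = 84700/(1 + 19.60827·e^(−0.492t)) → 1 + 19.60827·e^(−0.492t) = 1.39539
e^(−0.492t) = 0.020164 → t = ln(49.59259)/0.492 = 3.90384/0.492

t ≈ 7.93 hours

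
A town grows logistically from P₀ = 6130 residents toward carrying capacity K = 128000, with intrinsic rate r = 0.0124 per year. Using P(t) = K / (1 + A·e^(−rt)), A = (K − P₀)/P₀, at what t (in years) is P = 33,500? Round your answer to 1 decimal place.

t ≈ 157.5 years

A = (128000 − 6130)/6130 = 19.88091
33500 = 128000/(1 + 19.88091·e^(−0.0124t)) → 1 + 19.88091·e^(−0.0124t) = 3.8209
e^(−0.0124t) = 0.14189 → t = ln(7.04773)/0.0124 = 1.95271/0.0124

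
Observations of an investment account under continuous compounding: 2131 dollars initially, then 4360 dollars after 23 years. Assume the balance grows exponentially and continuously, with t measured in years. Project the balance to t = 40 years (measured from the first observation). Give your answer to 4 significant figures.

≈ 7,401 dollars

r = ln(4360/2131) / 23 ≈ 0.031125 per year
P(40) = 2131 · e^(0.031125·40) = 2131 · 3.47297 ≈ 7400.9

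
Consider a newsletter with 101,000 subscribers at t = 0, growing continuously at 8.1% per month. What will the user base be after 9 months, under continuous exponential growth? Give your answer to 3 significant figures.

≈ 209,000 subscribers

P(9) = 101000 · e^(0.081·9) = 101000 · e^(0.729)
= 101000 · 2.07301 ≈ 209373.66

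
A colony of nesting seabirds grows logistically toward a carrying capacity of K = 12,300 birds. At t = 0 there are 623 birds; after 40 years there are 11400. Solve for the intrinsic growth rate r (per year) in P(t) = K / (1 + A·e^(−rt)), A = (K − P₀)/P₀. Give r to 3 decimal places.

r ≈ 0.137 per year

A = (12300 − 623)/623 = 18.74318
11400 = 12300/(1 + 18.74318·e^(−r·40)) → e^(−40r) = (1.07895 − 1)/18.74318 = 0.004212
r = −ln(0.004212)/40 = 5.4698/40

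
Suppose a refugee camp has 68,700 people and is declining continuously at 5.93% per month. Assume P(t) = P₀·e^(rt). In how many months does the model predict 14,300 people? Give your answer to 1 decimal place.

t ≈ 26.5 months

14300 = 68700 · e^(-0.0593·t)
t = ln(14300/68700) / -0.0593 = ln(0.20815) / -0.0593 = -1.56949 / -0.0593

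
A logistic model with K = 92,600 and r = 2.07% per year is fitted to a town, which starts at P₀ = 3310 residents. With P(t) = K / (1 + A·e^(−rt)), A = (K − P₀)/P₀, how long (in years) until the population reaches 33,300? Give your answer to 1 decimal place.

A = (92600 − 3310)/3310 = 26.97583
33300 = 92600/(1 + 26.97583·e^(−0.0207t)) → 1 + 26.97583·e^(−0.0207t) = 2.78078
e^(−0.0207t) = 0.066014 → t = ln(15.14832)/0.0207 = 2.71789/0.0207

t ≈ 131.3 years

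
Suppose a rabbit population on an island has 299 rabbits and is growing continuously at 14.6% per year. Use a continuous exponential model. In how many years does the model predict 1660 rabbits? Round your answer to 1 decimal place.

1660 = 299 · e^(0.146·t)
t = ln(1660/299) / 0.146 = ln(5.55184) / 0.146 = 1.71413 / 0.146

t ≈ 11.7 years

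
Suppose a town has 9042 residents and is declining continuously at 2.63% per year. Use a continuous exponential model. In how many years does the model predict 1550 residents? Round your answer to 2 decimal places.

1550 = 9042 · e^(-0.0263·t)
t = ln(1550/9042) / -0.0263 = ln(0.17142) / -0.0263 = -1.76363 / -0.0263

t ≈ 67.06 years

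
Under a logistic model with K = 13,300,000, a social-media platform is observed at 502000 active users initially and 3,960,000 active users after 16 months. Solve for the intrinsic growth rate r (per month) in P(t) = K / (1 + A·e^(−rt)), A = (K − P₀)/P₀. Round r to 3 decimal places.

r ≈ 0.149 per month

A = (13300000 − 502000)/502000 = 25.49402
3960000 = 13300000/(1 + 25.49402·e^(−r·16)) → e^(−16r) = (3.35859 − 1)/25.49402 = 0.092515
r = −ln(0.092515)/16 = 2.38038/16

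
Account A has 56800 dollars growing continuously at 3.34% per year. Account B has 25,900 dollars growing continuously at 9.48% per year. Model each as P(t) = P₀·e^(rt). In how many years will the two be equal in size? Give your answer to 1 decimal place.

t ≈ 12.8 years

56800·e^(0.0334t) = 25900·e^(0.0948t)
56800/25900 = e^((0.0948 − 0.0334)t) → ln(2.19305) = 0.0614·t
t = 0.78529 / 0.0614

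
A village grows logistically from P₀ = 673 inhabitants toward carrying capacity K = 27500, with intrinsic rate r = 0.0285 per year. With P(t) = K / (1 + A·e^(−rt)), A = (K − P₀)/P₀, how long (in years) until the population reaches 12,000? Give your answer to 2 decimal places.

A = (27500 − 673)/673 = 39.86181
12000 = 27500/(1 + 39.86181·e^(−0.0285t)) → 1 + 39.86181·e^(−0.0285t) = 2.29167
e^(−0.0285t) = 0.032404 → t = ln(30.86076)/0.0285 = 3.42949/0.0285

t ≈ 120.33 years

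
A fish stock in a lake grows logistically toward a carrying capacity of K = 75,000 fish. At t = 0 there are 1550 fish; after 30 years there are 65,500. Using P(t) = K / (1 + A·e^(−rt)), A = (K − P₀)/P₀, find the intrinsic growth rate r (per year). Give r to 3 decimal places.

A = (75000 − 1550)/1550 = 47.3871
65500 = 75000/(1 + 47.3871·e^(−r·30)) → e^(−30r) = (1.14504 − 1)/47.3871 = 0.003061
r = −ln(0.003061)/30 = 5.78911/30

r ≈ 0.193 per year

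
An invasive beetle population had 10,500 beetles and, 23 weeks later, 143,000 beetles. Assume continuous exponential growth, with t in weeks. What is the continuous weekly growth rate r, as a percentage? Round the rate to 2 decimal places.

143000 = 10500 · e^(r·23)
e^(23r) = 143000/10500 = 13.61905
r = ln(13.61905) / 23 = 2.61147 / 23

r ≈ 11.35% per week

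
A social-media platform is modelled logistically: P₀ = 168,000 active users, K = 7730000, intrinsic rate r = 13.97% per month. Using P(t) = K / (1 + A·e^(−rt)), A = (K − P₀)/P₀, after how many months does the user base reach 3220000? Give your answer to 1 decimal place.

A = (7730000 − 168000)/168000 = 45.0119
3220000 = 7730000/(1 + 45.0119·e^(−0.1397t)) → 1 + 45.0119·e^(−0.1397t) = 2.40062
e^(−0.1397t) = 0.031117 → t = ln(32.1371)/0.1397 = 3.47001/0.1397

t ≈ 24.8 months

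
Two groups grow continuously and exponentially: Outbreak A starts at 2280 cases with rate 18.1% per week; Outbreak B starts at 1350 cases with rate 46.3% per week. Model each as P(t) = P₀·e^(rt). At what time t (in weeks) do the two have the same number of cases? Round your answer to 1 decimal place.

2280·e^(0.181t) = 1350·e^(0.463t)
2280/1350 = e^((0.463 − 0.181)t) → ln(1.68889) = 0.282·t
t = 0.52407 / 0.282

t ≈ 1.9 weeks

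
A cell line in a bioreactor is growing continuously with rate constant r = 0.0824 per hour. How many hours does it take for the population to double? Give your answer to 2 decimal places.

doubling time = ln(2) / |r| = 0.69315 / 0.0824

doubling time ≈ 8.41 hours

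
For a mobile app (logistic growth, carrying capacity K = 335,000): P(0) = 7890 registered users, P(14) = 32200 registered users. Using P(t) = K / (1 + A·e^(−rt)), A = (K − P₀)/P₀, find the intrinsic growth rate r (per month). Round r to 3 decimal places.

r ≈ 0.106 per month

A = (335000 − 7890)/7890 = 41.45881
32200 = 335000/(1 + 41.45881·e^(−r·14)) → e^(−14r) = (10.40373 − 1)/41.45881 = 0.226821
r = −ln(0.226821)/14 = 1.48359/14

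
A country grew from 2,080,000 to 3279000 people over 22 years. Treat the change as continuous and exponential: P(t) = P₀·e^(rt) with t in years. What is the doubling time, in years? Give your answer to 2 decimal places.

doubling time ≈ 33.50 years

r = ln(3279000/2080000) / 22 = ln(1.57644) / 22 ≈ 0.02069 per year
doubling time = ln 2 / |r| = 0.69315 / 0.02069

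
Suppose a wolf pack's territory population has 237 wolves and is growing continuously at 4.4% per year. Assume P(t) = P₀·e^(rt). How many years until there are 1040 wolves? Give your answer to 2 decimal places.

t ≈ 33.61 years

1040 = 237 · e^(0.044·t)
t = ln(1040/237) / 0.044 = ln(4.38819) / 0.044 = 1.47892 / 0.044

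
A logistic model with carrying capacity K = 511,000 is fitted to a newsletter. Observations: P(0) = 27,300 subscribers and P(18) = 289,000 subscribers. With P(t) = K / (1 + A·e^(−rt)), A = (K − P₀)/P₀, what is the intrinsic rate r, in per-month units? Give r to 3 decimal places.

r ≈ 0.174 per month

A = (511000 − 27300)/27300 = 17.71795
289000 = 511000/(1 + 17.71795·e^(−r·18)) → e^(−18r) = (1.76817 − 1)/17.71795 = 0.043355
r = −ln(0.043355)/18 = 3.13833/18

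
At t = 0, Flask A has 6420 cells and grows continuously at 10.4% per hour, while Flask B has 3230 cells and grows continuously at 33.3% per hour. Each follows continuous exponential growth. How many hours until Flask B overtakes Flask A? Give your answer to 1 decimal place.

t ≈ 3.0 hours

6420·e^(0.104t) = 3230·e^(0.333t)
6420/3230 = e^((0.333 − 0.104)t) → ln(1.98762) = 0.229·t
t = 0.68694 / 0.229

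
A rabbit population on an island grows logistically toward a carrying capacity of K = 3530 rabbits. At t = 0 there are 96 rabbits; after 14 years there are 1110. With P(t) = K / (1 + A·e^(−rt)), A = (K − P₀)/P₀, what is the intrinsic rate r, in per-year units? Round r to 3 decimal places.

r ≈ 0.200 per year

A = (3530 − 96)/96 = 35.77083
1110 = 3530/(1 + 35.77083·e^(−r·14)) → e^(−14r) = (3.18018 − 1)/35.77083 = 0.060949
r = −ln(0.060949)/14 = 2.79773/14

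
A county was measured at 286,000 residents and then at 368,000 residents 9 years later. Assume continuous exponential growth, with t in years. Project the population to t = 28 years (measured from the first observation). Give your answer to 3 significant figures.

r = ln(368000/286000) / 9 ≈ 0.02801 per year
P(28) = 286000 · e^(0.02801·28) = 286000 · 2.19084 ≈ 626579.28

≈ 627,000 residents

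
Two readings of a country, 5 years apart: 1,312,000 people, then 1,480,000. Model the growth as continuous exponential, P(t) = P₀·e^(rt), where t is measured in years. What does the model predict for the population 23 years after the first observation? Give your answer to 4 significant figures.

≈ 2,284,000 people

r = ln(1480000/1312000) / 5 ≈ 0.024098 per year
P(23) = 1312000 · e^(0.024098·23) = 1312000 · 1.74064 ≈ 2283715.95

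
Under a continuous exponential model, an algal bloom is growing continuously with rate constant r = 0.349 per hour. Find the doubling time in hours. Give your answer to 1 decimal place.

doubling time ≈ 2.0 hours

doubling time = ln(2) / |r| = 0.69315 / 0.349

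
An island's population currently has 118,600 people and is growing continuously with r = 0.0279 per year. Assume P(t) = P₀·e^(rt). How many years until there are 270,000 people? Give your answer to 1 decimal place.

t ≈ 29.5 years

270000 = 118600 · e^(0.0279·t)
t = ln(270000/118600) / 0.0279 = ln(2.27656) / 0.0279 = 0.82267 / 0.0279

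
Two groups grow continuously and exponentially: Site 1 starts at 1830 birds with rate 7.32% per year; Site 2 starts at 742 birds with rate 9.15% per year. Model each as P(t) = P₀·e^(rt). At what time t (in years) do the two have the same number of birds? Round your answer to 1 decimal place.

t ≈ 49.3 years

1830·e^(0.0732t) = 742·e^(0.0915t)
1830/742 = e^((0.0915 − 0.0732)t) → ln(2.46631) = 0.0183·t
t = 0.90272 / 0.0183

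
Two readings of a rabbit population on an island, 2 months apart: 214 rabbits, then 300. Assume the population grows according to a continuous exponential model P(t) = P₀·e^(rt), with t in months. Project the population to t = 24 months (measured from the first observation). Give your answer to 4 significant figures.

≈ 12,330 rabbits

r = ln(300/214) / 2 ≈ 0.168903 per month
P(24) = 214 · e^(0.168903·24) = 214 · 57.60893 ≈ 12328.31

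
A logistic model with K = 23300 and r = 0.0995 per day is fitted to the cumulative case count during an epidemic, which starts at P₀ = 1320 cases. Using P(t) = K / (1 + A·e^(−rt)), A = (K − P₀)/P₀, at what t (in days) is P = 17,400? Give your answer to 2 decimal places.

t ≈ 39.14 days

A = (23300 − 1320)/1320 = 16.65152
17400 = 23300/(1 + 16.65152·e^(−0.0995t)) → 1 + 16.65152·e^(−0.0995t) = 1.33908
e^(−0.0995t) = 0.020363 → t = ln(49.10786)/0.0995 = 3.89402/0.0995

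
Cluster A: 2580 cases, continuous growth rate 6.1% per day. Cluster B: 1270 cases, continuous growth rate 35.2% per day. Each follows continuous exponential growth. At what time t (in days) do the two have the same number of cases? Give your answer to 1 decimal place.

t ≈ 2.4 days

2580·e^(0.061t) = 1270·e^(0.352t)
2580/1270 = e^((0.352 − 0.061)t) → ln(2.0315) = 0.291·t
t = 0.70877 / 0.291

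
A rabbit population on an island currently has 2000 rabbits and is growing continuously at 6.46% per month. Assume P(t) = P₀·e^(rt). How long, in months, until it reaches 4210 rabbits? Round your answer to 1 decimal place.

4210 = 2000 · e^(0.0646·t)
t = ln(4210/2000) / 0.0646 = ln(2.105) / 0.0646 = 0.74432 / 0.0646

t ≈ 11.5 months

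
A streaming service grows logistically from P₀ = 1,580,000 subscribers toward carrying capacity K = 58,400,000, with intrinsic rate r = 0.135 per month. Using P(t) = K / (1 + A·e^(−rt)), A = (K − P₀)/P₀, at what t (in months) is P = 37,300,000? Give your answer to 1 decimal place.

A = (58400000 − 1580000)/1580000 = 35.96203
37300000 = 58400000/(1 + 35.96203·e^(−0.135t)) → 1 + 35.96203·e^(−0.135t) = 1.56568
e^(−0.135t) = 0.01573 → t = ln(63.57268)/0.135 = 4.15218/0.135

t ≈ 30.8 months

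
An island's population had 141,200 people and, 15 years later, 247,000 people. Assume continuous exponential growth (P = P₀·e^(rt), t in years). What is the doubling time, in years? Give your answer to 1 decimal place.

doubling time ≈ 18.6 years

r = ln(247000/141200) / 15 = ln(1.74929) / 15 ≈ 0.037281 per year
doubling time = ln 2 / |r| = 0.69315 / 0.037281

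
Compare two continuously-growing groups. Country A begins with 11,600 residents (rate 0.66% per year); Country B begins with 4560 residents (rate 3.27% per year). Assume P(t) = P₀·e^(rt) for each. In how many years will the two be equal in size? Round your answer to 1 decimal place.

t ≈ 35.8 years

11600·e^(0.0066t) = 4560·e^(0.0327t)
11600/4560 = e^((0.0327 − 0.0066)t) → ln(2.54386) = 0.0261·t
t = 0.93368 / 0.0261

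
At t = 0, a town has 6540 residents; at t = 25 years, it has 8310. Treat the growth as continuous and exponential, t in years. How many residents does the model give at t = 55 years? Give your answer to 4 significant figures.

≈ 11,080 residents

r = ln(8310/6540) / 25 ≈ 0.009581 per year
P(55) = 6540 · e^(0.009581·55) = 6540 · 1.69376 ≈ 11077.17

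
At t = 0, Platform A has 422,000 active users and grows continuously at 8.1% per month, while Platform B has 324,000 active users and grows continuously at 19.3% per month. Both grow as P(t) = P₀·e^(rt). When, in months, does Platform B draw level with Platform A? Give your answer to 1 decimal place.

422000·e^(0.081t) = 324000·e^(0.193t)
422000/324000 = e^((0.193 − 0.081)t) → ln(1.30247) = 0.112·t
t = 0.26426 / 0.112

t ≈ 2.4 months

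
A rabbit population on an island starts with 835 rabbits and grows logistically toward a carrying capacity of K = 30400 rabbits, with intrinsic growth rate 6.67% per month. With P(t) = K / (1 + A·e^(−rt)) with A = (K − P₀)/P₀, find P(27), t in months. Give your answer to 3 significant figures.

A = (30400 − 835)/835 = 35.40719
P(27) = 30400 / (1 + 35.40719·e^(−0.0667·27)) = 30400 / (1 + 35.40719·0.16515)
= 30400 / 6.8475 ≈ 4439.57

≈ 4,440 rabbits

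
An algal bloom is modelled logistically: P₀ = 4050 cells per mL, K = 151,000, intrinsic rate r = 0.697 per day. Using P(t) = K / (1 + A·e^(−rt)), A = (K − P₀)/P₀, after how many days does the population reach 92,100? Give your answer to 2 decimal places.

t ≈ 5.79 days

A = (151000 − 4050)/4050 = 36.28395
92100 = 151000/(1 + 36.28395·e^(−0.697t)) → 1 + 36.28395·e^(−0.697t) = 1.63952
e^(−0.697t) = 0.017625 → t = ln(56.73602)/0.697 = 4.03841/0.697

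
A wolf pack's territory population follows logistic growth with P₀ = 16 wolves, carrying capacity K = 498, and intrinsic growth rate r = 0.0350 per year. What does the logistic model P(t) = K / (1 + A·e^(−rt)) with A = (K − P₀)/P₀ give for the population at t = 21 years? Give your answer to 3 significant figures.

≈ 32.2 wolves

A = (498 − 16)/16 = 30.125
P(21) = 498 / (1 + 30.125·e^(−0.035·21)) = 498 / (1 + 30.125·0.479505)
= 498 / 15.4451 ≈ 32.24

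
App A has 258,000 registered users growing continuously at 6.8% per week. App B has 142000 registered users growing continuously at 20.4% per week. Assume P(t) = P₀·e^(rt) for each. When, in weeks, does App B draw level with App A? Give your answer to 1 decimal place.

t ≈ 4.4 weeks

258000·e^(0.068t) = 142000·e^(0.204t)
258000/142000 = e^((0.204 − 0.068)t) → ln(1.8169) = 0.136·t
t = 0.59713 / 0.136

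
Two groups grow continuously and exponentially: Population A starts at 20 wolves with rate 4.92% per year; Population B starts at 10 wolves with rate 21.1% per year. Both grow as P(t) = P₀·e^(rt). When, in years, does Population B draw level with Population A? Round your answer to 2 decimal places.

20·e^(0.0492t) = 10·e^(0.211t)
20/10 = e^((0.211 − 0.0492)t) → ln(2) = 0.1618·t
t = 0.69315 / 0.1618

t ≈ 4.28 years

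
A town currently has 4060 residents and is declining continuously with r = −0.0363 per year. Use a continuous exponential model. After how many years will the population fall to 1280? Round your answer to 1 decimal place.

t ≈ 31.8 years

1280 = 4060 · e^(-0.0363·t)
t = ln(1280/4060) / -0.0363 = ln(0.31527) / -0.0363 = -1.15432 / -0.0363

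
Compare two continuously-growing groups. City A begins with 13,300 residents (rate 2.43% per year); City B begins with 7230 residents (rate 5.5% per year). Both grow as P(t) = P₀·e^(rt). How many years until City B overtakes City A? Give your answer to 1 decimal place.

t ≈ 19.9 years

13300·e^(0.0243t) = 7230·e^(0.055t)
13300/7230 = e^((0.055 − 0.0243)t) → ln(1.83956) = 0.0307·t
t = 0.60952 / 0.0307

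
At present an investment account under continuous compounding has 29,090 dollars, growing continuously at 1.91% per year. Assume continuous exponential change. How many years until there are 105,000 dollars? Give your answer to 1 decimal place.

105000 = 29090 · e^(0.0191·t)
t = ln(105000/29090) / 0.0191 = ln(3.60949) / 0.0191 = 1.28357 / 0.0191

t ≈ 67.2 years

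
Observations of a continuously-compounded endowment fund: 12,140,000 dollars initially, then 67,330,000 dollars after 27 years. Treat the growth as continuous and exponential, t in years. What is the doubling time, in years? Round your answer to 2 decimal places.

doubling time ≈ 10.92 years

r = ln(67330000/12140000) / 27 = ln(5.54613) / 27 ≈ 0.063448 per year
doubling time = ln 2 / |r| = 0.69315 / 0.063448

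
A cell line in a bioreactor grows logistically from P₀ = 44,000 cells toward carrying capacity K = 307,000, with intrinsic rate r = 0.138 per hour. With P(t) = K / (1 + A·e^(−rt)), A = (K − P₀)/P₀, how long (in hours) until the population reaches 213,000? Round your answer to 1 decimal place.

t ≈ 18.9 hours

A = (307000 − 44000)/44000 = 5.97727
213000 = 307000/(1 + 5.97727·e^(−0.138t)) → 1 + 5.97727·e^(−0.138t) = 1.44131
e^(−0.138t) = 0.073832 → t = ln(13.54425)/0.138 = 2.60596/0.138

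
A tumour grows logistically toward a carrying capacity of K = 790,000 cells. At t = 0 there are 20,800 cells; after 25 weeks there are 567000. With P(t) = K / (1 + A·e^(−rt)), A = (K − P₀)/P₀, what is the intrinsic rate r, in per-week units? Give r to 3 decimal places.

A = (790000 − 20800)/20800 = 36.98077
567000 = 790000/(1 + 36.98077·e^(−r·25)) → e^(−25r) = (1.3933 − 1)/36.98077 = 0.010635
r = −ln(0.010635)/25 = 4.54359/25

r ≈ 0.182 per week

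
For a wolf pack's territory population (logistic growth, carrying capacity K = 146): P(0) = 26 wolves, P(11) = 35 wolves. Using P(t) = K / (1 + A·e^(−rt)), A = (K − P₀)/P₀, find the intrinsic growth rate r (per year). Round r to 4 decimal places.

A = (146 − 26)/26 = 4.61538
35 = 146/(1 + 4.61538·e^(−r·11)) → e^(−11r) = (4.17143 − 1)/4.61538 = 0.687143
r = −ln(0.687143)/11 = 0.37521/11

r ≈ 0.0341 per year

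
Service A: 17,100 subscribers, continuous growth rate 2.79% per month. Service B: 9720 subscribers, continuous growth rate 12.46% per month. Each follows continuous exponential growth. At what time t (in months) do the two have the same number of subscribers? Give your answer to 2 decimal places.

t ≈ 5.84 months

17100·e^(0.0279t) = 9720·e^(0.1246t)
17100/9720 = e^((0.1246 − 0.0279)t) → ln(1.75926) = 0.0967·t
t = 0.56489 / 0.0967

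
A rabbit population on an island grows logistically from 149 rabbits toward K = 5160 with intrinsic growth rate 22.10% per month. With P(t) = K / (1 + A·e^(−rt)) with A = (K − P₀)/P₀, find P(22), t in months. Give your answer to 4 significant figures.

≈ 4,095 rabbits

A = (5160 − 149)/149 = 33.63087
P(22) = 5160 / (1 + 33.63087·e^(−0.221·22)) = 5160 / (1 + 33.63087·0.007735)
= 5160 / 1.26013 ≈ 4094.8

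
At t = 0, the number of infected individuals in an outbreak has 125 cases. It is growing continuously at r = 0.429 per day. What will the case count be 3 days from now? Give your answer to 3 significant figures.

P(3) = 125 · e^(0.429·3) = 125 · e^(1.287)
= 125 · 3.6219 ≈ 452.74

≈ 453 cases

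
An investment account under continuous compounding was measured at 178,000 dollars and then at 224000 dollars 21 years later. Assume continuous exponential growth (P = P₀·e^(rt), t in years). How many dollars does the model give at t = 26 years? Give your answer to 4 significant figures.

≈ 236,600 dollars

r = ln(224000/178000) / 21 ≈ 0.010946 per year
P(26) = 178000 · e^(0.010946·26) = 178000 · 1.32922 ≈ 236601.01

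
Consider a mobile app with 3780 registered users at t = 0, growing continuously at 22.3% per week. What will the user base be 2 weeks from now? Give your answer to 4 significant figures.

≈ 5,905 registered users

P(2) = 3780 · e^(0.223·2) = 3780 · e^(0.446)
= 3780 · 1.56205 ≈ 5904.55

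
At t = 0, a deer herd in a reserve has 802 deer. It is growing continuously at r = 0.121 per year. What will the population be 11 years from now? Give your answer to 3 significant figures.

≈ 3,040 deer

P(11) = 802 · e^(0.121·11) = 802 · e^(1.331)
= 802 · 3.78483 ≈ 3035.43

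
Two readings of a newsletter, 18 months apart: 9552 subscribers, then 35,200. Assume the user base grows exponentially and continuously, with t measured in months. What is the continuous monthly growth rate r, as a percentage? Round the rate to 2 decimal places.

35200 = 9552 · e^(r·18)
e^(18r) = 35200/9552 = 3.68509
r = ln(3.68509) / 18 = 1.3043 / 18

r ≈ 7.25% per month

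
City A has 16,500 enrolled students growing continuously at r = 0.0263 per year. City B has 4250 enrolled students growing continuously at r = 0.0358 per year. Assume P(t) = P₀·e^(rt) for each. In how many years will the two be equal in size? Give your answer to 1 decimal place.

16500·e^(0.0263t) = 4250·e^(0.0358t)
16500/4250 = e^((0.0358 − 0.0263)t) → ln(3.88235) = 0.0095·t
t = 1.35644 / 0.0095

t ≈ 142.8 years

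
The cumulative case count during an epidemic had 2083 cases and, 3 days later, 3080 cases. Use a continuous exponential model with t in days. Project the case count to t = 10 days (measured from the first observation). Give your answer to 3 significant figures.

≈ 7,670 cases

r = ln(3080/2083) / 3 ≈ 0.130373 per day
P(10) = 2083 · e^(0.130373·10) = 2083 · 3.68303 ≈ 7671.74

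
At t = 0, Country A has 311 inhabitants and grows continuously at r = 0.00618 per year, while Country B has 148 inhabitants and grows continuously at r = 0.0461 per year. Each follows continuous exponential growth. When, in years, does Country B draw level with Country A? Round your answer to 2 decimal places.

311·e^(0.00618t) = 148·e^(0.0461t)
311/148 = e^((0.0461 − 0.00618)t) → ln(2.10135) = 0.03992·t
t = 0.74258 / 0.03992

t ≈ 18.60 years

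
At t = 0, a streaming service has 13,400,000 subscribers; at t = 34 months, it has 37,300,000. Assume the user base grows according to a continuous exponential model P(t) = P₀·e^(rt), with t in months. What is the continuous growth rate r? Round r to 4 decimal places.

r ≈ 0.0301 per month

37300000 = 13400000 · e^(r·34)
e^(34r) = 37300000/13400000 = 2.78358
r = ln(2.78358) / 34 = 1.02374 / 34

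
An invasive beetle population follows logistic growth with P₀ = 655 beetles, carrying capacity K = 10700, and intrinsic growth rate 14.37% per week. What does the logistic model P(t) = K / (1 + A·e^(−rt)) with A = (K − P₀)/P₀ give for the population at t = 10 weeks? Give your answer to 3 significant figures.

≈ 2,300 beetles

A = (10700 − 655)/655 = 15.33588
P(10) = 10700 / (1 + 15.33588·e^(−0.1437·10)) = 10700 / (1 + 15.33588·0.23764)
= 10700 / 4.64441 ≈ 2303.84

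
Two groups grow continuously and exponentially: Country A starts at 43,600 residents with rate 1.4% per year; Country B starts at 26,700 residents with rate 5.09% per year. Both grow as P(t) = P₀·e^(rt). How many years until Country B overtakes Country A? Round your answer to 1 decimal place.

43600·e^(0.014t) = 26700·e^(0.0509t)
43600/26700 = e^((0.0509 − 0.014)t) → ln(1.63296) = 0.0369·t
t = 0.49039 / 0.0369

t ≈ 13.3 years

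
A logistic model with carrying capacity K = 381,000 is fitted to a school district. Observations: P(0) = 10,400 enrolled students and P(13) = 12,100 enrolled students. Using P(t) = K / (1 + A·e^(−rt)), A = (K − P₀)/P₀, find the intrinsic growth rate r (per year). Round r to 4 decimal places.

r ≈ 0.0120 per year

A = (381000 − 10400)/10400 = 35.63462
12100 = 381000/(1 + 35.63462·e^(−r·13)) → e^(−13r) = (31.4876 − 1)/35.63462 = 0.855561
r = −ln(0.855561)/13 = 0.156/13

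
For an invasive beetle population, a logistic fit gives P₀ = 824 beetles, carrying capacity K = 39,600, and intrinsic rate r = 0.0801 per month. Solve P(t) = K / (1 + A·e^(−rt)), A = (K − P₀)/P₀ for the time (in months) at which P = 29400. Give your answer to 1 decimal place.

A = (39600 − 824)/824 = 47.05825
29400 = 39600/(1 + 47.05825·e^(−0.0801t)) → 1 + 47.05825·e^(−0.0801t) = 1.34694
e^(−0.0801t) = 0.007373 → t = ln(135.63849)/0.0801 = 4.90999/0.0801

t ≈ 61.3 months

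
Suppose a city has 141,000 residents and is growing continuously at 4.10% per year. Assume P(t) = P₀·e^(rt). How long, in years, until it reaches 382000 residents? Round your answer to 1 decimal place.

t ≈ 24.3 years

382000 = 141000 · e^(0.041·t)
t = ln(382000/141000) / 0.041 = ln(2.70922) / 0.041 = 0.99666 / 0.041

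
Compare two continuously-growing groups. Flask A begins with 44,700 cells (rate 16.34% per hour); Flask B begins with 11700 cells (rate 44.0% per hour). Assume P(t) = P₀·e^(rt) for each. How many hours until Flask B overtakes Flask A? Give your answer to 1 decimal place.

t ≈ 4.8 hours

44700·e^(0.1634t) = 11700·e^(0.44t)
44700/11700 = e^((0.44 − 0.1634)t) → ln(3.82051) = 0.2766·t
t = 1.34038 / 0.2766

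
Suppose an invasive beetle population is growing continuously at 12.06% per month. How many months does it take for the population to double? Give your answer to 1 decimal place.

doubling time = ln(2) / |r| = 0.69315 / 0.1206

doubling time ≈ 5.7 months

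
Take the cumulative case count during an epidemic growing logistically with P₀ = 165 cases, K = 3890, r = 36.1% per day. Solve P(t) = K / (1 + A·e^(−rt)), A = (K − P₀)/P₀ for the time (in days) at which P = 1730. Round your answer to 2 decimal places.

t ≈ 8.02 days

A = (3890 − 165)/165 = 22.57576
1730 = 3890/(1 + 22.57576·e^(−0.361t)) → 1 + 22.57576·e^(−0.361t) = 2.24855
e^(−0.361t) = 0.055305 → t = ln(18.08151)/0.361 = 2.89489/0.361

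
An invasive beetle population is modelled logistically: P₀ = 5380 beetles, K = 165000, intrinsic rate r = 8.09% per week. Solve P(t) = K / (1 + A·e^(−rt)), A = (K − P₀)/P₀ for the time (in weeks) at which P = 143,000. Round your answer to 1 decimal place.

A = (165000 − 5380)/5380 = 29.66914
143000 = 165000/(1 + 29.66914·e^(−0.0809t)) → 1 + 29.66914·e^(−0.0809t) = 1.15385
e^(−0.0809t) = 0.005185 → t = ln(192.84944)/0.0809 = 5.26191/0.0809

t ≈ 65.0 weeks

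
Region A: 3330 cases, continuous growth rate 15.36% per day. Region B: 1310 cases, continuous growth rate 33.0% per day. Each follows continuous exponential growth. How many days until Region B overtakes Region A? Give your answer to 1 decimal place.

3330·e^(0.1536t) = 1310·e^(0.33t)
3330/1310 = e^((0.33 − 0.1536)t) → ln(2.54198) = 0.1764·t
t = 0.93295 / 0.1764

t ≈ 5.3 days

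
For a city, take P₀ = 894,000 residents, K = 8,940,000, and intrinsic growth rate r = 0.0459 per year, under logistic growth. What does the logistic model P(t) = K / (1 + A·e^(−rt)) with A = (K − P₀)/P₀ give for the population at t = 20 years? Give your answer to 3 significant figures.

A = (8940000 − 894000)/894000 = 9
P(20) = 8940000 / (1 + 9·e^(−0.0459·20)) = 8940000 / (1 + 9·0.399317)
= 8940000 / 4.59385 ≈ 1946079.28

≈ 1,950,000 residents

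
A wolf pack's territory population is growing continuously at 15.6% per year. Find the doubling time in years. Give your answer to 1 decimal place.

doubling time = ln(2) / |r| = 0.69315 / 0.156

doubling time ≈ 4.4 years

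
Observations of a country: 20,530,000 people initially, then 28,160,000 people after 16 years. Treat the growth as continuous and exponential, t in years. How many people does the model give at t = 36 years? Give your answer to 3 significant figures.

r = ln(28160000/20530000) / 16 ≈ 0.019751 per year
P(36) = 20530000 · e^(0.019751·36) = 20530000 · 2.0361 ≈ 41801058.27

≈ 41,800,000 people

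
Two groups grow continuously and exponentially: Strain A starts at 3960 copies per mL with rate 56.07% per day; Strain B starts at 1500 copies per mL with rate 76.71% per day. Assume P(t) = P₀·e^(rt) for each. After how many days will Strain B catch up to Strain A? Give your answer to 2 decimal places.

t ≈ 4.70 days

3960·e^(0.5607t) = 1500·e^(0.7671t)
3960/1500 = e^((0.7671 − 0.5607)t) → ln(2.64) = 0.2064·t
t = 0.97078 / 0.2064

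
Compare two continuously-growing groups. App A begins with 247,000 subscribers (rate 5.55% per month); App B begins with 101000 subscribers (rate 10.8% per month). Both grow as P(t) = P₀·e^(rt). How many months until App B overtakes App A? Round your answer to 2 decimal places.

t ≈ 17.03 months

247000·e^(0.0555t) = 101000·e^(0.108t)
247000/101000 = e^((0.108 − 0.0555)t) → ln(2.44554) = 0.0525·t
t = 0.89427 / 0.0525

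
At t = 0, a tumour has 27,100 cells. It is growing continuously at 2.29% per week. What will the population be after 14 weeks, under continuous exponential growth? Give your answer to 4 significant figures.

P(14) = 27100 · e^(0.0229·14) = 27100 · e^(0.3206)
= 27100 · 1.37795 ≈ 37342.56

≈ 37,340 cells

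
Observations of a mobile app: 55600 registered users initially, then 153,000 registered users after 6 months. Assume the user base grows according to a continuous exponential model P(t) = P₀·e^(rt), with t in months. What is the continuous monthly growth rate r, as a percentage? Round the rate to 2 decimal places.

153000 = 55600 · e^(r·6)
e^(6r) = 153000/55600 = 2.7518
r = ln(2.7518) / 6 = 1.01225 / 6

r ≈ 16.87% per month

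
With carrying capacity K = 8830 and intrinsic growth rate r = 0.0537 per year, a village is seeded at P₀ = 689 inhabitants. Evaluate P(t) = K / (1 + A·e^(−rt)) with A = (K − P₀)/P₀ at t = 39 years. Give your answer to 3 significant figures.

A = (8830 − 689)/689 = 11.81567
P(39) = 8830 / (1 + 11.81567·e^(−0.0537·39)) = 8830 / (1 + 11.81567·0.123156)
= 8830 / 2.45518 ≈ 3596.48

≈ 3,600 inhabitants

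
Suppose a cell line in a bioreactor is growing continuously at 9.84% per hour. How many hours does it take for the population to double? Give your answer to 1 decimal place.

doubling time ≈ 7.0 hours

doubling time = ln(2) / |r| = 0.69315 / 0.0984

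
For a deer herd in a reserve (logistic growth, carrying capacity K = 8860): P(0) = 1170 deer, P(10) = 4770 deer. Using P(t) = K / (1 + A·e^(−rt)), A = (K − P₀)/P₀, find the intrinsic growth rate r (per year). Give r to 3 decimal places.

A = (8860 − 1170)/1170 = 6.57265
4770 = 8860/(1 + 6.57265·e^(−r·10)) → e^(−10r) = (1.85744 − 1)/6.57265 = 0.130456
r = −ln(0.130456)/10 = 2.03672/10

r ≈ 0.204 per year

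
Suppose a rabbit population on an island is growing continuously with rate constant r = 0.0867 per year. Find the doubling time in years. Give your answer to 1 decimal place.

doubling time = ln(2) / |r| = 0.69315 / 0.0867

doubling time ≈ 8.0 years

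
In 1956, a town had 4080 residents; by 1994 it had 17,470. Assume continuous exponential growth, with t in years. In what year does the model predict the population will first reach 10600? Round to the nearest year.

r = ln(17470/4080) / 38 = 1.45439/38 ≈ 0.038273 per year
t = ln(10600/4080) / r = 0.95476/0.038273 ≈ 24.95 years after 1956

year 1981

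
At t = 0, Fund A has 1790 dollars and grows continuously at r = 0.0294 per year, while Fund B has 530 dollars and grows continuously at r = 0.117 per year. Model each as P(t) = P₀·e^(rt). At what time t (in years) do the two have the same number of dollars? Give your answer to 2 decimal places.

t ≈ 13.89 years

1790·e^(0.0294t) = 530·e^(0.117t)
1790/530 = e^((0.117 − 0.0294)t) → ln(3.37736) = 0.0876·t
t = 1.21709 / 0.0876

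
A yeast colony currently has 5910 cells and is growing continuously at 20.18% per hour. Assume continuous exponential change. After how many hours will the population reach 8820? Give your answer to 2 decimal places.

8820 = 5910 · e^(0.2018·t)
t = ln(8820/5910) / 0.2018 = ln(1.49239) / 0.2018 = 0.40038 / 0.2018

t ≈ 1.98 hours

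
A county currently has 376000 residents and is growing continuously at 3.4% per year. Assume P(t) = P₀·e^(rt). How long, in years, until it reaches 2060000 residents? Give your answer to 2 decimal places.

t ≈ 50.03 years

2060000 = 376000 · e^(0.034·t)
t = ln(2060000/376000) / 0.034 = ln(5.47872) / 0.034 = 1.70087 / 0.034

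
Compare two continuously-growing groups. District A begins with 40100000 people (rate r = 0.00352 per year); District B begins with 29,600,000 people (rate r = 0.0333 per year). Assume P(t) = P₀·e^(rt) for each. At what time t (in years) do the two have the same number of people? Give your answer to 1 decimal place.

t ≈ 10.2 years

40100000·e^(0.00352t) = 29600000·e^(0.0333t)
40100000/29600000 = e^((0.0333 − 0.00352)t) → ln(1.35473) = 0.02978·t
t = 0.3036 / 0.02978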